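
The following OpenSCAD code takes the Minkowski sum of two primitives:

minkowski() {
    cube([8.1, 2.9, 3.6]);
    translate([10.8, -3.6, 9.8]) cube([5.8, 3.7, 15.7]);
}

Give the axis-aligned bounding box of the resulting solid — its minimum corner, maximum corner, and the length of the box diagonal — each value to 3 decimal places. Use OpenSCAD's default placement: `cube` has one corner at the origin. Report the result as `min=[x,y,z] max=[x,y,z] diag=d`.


min=[10.800,-3.600,9.800] max=[24.700,3.000,29.100] diag=24.683

A = translate([10.8, -3.6, 9.8]) cube([5.8, 3.7, 15.7]) → bbox [10.8,-3.6,9.8] .. [16.6,0.1,25.5]
B = cube([8.1, 2.9, 3.6]) → bbox [0,0,0] .. [8.1,2.9,3.6]
lo = A.lo+B.lo = [10.8+0, -3.6+0, 9.8+0] = [10.800,-3.600,9.800]
hi = A.hi+B.hi = [16.6+8.1, 0.1+2.9, 25.5+3.6] = [24.700,3.000,29.100]
diag = √(13.9²+6.6²+19.3²) = √609.26 = 24.683


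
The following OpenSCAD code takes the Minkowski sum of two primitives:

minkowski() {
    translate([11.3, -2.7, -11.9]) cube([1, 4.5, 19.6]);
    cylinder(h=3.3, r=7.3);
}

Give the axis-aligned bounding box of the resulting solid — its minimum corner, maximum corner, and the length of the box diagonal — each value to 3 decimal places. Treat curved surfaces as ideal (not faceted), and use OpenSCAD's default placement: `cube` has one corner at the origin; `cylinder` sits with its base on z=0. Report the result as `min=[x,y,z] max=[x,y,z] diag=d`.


A = translate([11.3, -2.7, -11.9]) cube([1, 4.5, 19.6]) → bbox [11.3,-2.7,-11.9] .. [12.3,1.8,7.7]
B = cylinder(h=3.3, r=7.3) → bbox [-7.3,-7.3,0] .. [7.3,7.3,3.3]
lo = A.lo+B.lo = [11.3-7.3, -2.7-7.3, -11.9+0] = [4.000,-10.000,-11.900]
hi = A.hi+B.hi = [12.3+7.3, 1.8+7.3, 7.7+3.3] = [19.600,9.100,11.000]
diag = √(15.6²+19.1²+22.9²) = √1132.58 = 33.654

min=[4.000,-10.000,-11.900] max=[19.600,9.100,11.000] diag=33.654


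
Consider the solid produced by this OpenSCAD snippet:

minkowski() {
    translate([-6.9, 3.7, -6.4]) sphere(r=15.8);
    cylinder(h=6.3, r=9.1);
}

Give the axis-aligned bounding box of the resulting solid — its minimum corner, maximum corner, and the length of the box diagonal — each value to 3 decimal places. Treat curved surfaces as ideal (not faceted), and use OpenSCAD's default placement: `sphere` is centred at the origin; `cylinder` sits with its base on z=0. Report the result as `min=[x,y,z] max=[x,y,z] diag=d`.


min=[-31.800,-21.200,-22.200] max=[18.000,28.600,15.700] diag=79.978

A = translate([-6.9, 3.7, -6.4]) sphere(r=15.8) → bbox [-22.7,-12.1,-22.2] .. [8.9,19.5,9.4]
B = cylinder(h=6.3, r=9.1) → bbox [-9.1,-9.1,0] .. [9.1,9.1,6.3]
lo = A.lo+B.lo = [-22.7-9.1, -12.1-9.1, -22.2+0] = [-31.800,-21.200,-22.200]
hi = A.hi+B.hi = [8.9+9.1, 19.5+9.1, 9.4+6.3] = [18.000,28.600,15.700]
diag = √(49.8²+49.8²+37.9²) = √6396.49 = 79.978


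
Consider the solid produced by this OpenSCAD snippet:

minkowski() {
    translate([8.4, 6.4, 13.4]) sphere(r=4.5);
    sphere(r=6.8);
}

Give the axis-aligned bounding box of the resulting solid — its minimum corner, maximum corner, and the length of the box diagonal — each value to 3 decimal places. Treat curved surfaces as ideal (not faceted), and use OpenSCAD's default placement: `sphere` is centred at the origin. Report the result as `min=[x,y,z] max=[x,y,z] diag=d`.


min=[-2.900,-4.900,2.100] max=[19.700,17.700,24.700] diag=39.144

A = translate([8.4, 6.4, 13.4]) sphere(r=4.5) → bbox [3.9,1.9,8.9] .. [12.9,10.9,17.9]
B = sphere(r=6.8) → bbox [-6.8,-6.8,-6.8] .. [6.8,6.8,6.8]
lo = A.lo+B.lo = [3.9-6.8, 1.9-6.8, 8.9-6.8] = [-2.900,-4.900,2.100]
hi = A.hi+B.hi = [12.9+6.8, 10.9+6.8, 17.9+6.8] = [19.700,17.700,24.700]
diag = √(22.6²+22.6²+22.6²) = √1532.28 = 39.144


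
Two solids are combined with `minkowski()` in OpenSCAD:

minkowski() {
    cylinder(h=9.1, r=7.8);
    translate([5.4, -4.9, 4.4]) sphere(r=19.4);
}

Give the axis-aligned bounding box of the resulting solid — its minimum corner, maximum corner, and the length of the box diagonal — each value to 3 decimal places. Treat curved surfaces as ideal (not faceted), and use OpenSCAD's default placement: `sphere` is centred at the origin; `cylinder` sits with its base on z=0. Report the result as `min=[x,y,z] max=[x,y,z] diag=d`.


A = translate([5.4, -4.9, 4.4]) sphere(r=19.4) → bbox [-14,-24.3,-15] .. [24.8,14.5,23.8]
B = cylinder(h=9.1, r=7.8) → bbox [-7.8,-7.8,0] .. [7.8,7.8,9.1]
lo = A.lo+B.lo = [-14-7.8, -24.3-7.8, -15+0] = [-21.800,-32.100,-15.000]
hi = A.hi+B.hi = [24.8+7.8, 14.5+7.8, 23.8+9.1] = [32.600,22.300,32.900]
diag = √(54.4²+54.4²+47.9²) = √8213.13 = 90.626

min=[-21.800,-32.100,-15.000] max=[32.600,22.300,32.900] diag=90.626


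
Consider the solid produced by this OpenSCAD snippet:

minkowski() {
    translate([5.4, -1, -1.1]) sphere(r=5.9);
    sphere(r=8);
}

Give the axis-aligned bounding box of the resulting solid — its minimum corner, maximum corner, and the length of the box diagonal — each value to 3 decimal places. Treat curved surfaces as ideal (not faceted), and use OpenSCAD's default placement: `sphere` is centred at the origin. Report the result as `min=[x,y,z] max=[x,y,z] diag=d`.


A = translate([5.4, -1, -1.1]) sphere(r=5.9) → bbox [-0.5,-6.9,-7] .. [11.3,4.9,4.8]
B = sphere(r=8) → bbox [-8,-8,-8] .. [8,8,8]
lo = A.lo+B.lo = [-0.5-8, -6.9-8, -7-8] = [-8.500,-14.900,-15.000]
hi = A.hi+B.hi = [11.3+8, 4.9+8, 4.8+8] = [19.300,12.900,12.800]
diag = √(27.8²+27.8²+27.8²) = √2318.52 = 48.151

min=[-8.500,-14.900,-15.000] max=[19.300,12.900,12.800] diag=48.151


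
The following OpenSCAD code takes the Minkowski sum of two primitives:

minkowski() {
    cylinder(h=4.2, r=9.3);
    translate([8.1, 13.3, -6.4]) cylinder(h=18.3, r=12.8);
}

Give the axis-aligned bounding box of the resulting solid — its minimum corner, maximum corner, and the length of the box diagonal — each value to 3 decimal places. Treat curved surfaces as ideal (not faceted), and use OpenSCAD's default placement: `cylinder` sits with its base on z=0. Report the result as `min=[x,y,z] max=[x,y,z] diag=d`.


A = translate([8.1, 13.3, -6.4]) cylinder(h=18.3, r=12.8) → bbox [-4.7,0.5,-6.4] .. [20.9,26.1,11.9]
B = cylinder(h=4.2, r=9.3) → bbox [-9.3,-9.3,0] .. [9.3,9.3,4.2]
lo = A.lo+B.lo = [-4.7-9.3, 0.5-9.3, -6.4+0] = [-14.000,-8.800,-6.400]
hi = A.hi+B.hi = [20.9+9.3, 26.1+9.3, 11.9+4.2] = [30.200,35.400,16.100]
diag = √(44.2²+44.2²+22.5²) = √4413.53 = 66.434

min=[-14.000,-8.800,-6.400] max=[30.200,35.400,16.100] diag=66.434


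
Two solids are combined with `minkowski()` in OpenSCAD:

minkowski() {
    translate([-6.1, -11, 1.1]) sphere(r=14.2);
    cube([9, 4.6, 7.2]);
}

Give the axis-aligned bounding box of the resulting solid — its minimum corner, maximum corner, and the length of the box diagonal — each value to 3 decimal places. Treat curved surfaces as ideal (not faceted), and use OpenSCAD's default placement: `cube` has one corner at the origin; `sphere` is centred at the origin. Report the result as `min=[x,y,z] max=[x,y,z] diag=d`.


min=[-20.300,-25.200,-13.100] max=[17.100,7.800,22.500] diag=61.279

A = translate([-6.1, -11, 1.1]) sphere(r=14.2) → bbox [-20.3,-25.2,-13.1] .. [8.1,3.2,15.3]
B = cube([9, 4.6, 7.2]) → bbox [0,0,0] .. [9,4.6,7.2]
lo = A.lo+B.lo = [-20.3+0, -25.2+0, -13.1+0] = [-20.300,-25.200,-13.100]
hi = A.hi+B.hi = [8.1+9, 3.2+4.6, 15.3+7.2] = [17.100,7.800,22.500]
diag = √(37.4²+33²+35.6²) = √3755.12 = 61.279


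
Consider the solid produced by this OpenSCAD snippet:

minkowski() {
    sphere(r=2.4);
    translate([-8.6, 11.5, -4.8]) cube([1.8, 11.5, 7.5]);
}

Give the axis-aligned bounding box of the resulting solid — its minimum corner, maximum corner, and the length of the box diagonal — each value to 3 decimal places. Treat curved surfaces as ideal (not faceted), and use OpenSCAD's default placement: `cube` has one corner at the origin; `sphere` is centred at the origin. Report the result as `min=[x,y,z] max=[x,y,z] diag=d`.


A = translate([-8.6, 11.5, -4.8]) cube([1.8, 11.5, 7.5]) → bbox [-8.6,11.5,-4.8] .. [-6.8,23,2.7]
B = sphere(r=2.4) → bbox [-2.4,-2.4,-2.4] .. [2.4,2.4,2.4]
lo = A.lo+B.lo = [-8.6-2.4, 11.5-2.4, -4.8-2.4] = [-11.000,9.100,-7.200]
hi = A.hi+B.hi = [-6.8+2.4, 23+2.4, 2.7+2.4] = [-4.400,25.400,5.100]
diag = √(6.6²+16.3²+12.3²) = √460.54 = 21.460

min=[-11.000,9.100,-7.200] max=[-4.400,25.400,5.100] diag=21.460


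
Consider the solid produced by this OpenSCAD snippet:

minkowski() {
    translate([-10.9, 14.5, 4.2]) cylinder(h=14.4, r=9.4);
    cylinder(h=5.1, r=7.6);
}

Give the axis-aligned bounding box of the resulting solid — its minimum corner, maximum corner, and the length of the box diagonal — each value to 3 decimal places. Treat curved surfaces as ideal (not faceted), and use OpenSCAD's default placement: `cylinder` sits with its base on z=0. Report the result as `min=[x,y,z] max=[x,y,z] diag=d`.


A = translate([-10.9, 14.5, 4.2]) cylinder(h=14.4, r=9.4) → bbox [-20.3,5.1,4.2] .. [-1.5,23.9,18.6]
B = cylinder(h=5.1, r=7.6) → bbox [-7.6,-7.6,0] .. [7.6,7.6,5.1]
lo = A.lo+B.lo = [-20.3-7.6, 5.1-7.6, 4.2+0] = [-27.900,-2.500,4.200]
hi = A.hi+B.hi = [-1.5+7.6, 23.9+7.6, 18.6+5.1] = [6.100,31.500,23.700]
diag = √(34²+34²+19.5²) = √2692.25 = 51.887

min=[-27.900,-2.500,4.200] max=[6.100,31.500,23.700] diag=51.887


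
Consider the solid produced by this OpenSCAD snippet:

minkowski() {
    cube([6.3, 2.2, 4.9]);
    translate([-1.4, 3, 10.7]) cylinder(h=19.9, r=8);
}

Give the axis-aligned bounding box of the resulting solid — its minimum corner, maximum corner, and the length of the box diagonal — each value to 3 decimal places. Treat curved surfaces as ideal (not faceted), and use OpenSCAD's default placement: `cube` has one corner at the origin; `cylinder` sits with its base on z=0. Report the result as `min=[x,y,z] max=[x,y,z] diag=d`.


min=[-9.400,-5.000,10.700] max=[12.900,13.200,35.500] diag=37.994

A = translate([-1.4, 3, 10.7]) cylinder(h=19.9, r=8) → bbox [-9.4,-5,10.7] .. [6.6,11,30.6]
B = cube([6.3, 2.2, 4.9]) → bbox [0,0,0] .. [6.3,2.2,4.9]
lo = A.lo+B.lo = [-9.4+0, -5+0, 10.7+0] = [-9.400,-5.000,10.700]
hi = A.hi+B.hi = [6.6+6.3, 11+2.2, 30.6+4.9] = [12.900,13.200,35.500]
diag = √(22.3²+18.2²+24.8²) = √1443.57 = 37.994


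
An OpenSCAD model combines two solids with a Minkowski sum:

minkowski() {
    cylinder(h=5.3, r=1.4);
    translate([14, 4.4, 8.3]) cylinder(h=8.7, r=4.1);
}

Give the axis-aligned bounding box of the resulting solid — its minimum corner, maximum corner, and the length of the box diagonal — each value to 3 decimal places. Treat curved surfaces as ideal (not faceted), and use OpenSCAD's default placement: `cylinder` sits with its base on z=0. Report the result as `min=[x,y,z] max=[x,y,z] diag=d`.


min=[8.500,-1.100,8.300] max=[19.500,9.900,22.300] diag=20.928

A = translate([14, 4.4, 8.3]) cylinder(h=8.7, r=4.1) → bbox [9.9,0.3,8.3] .. [18.1,8.5,17]
B = cylinder(h=5.3, r=1.4) → bbox [-1.4,-1.4,0] .. [1.4,1.4,5.3]
lo = A.lo+B.lo = [9.9-1.4, 0.3-1.4, 8.3+0] = [8.500,-1.100,8.300]
hi = A.hi+B.hi = [18.1+1.4, 8.5+1.4, 17+5.3] = [19.500,9.900,22.300]
diag = √(11²+11²+14²) = √438 = 20.928


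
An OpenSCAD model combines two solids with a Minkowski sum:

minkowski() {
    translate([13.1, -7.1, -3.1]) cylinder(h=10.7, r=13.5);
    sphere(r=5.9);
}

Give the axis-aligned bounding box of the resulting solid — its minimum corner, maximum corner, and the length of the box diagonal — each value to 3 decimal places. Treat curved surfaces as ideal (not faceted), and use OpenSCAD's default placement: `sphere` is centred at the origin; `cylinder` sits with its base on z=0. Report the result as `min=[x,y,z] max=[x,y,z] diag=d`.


min=[-6.300,-26.500,-9.000] max=[32.500,12.300,13.500] diag=59.305

A = translate([13.1, -7.1, -3.1]) cylinder(h=10.7, r=13.5) → bbox [-0.4,-20.6,-3.1] .. [26.6,6.4,7.6]
B = sphere(r=5.9) → bbox [-5.9,-5.9,-5.9] .. [5.9,5.9,5.9]
lo = A.lo+B.lo = [-0.4-5.9, -20.6-5.9, -3.1-5.9] = [-6.300,-26.500,-9.000]
hi = A.hi+B.hi = [26.6+5.9, 6.4+5.9, 7.6+5.9] = [32.500,12.300,13.500]
diag = √(38.8²+38.8²+22.5²) = √3517.13 = 59.305


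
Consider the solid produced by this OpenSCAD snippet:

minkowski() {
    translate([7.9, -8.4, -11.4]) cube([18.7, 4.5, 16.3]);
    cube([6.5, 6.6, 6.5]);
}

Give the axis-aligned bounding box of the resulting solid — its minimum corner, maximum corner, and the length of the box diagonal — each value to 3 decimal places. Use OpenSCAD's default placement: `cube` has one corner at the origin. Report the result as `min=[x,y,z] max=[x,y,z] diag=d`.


min=[7.900,-8.400,-11.400] max=[33.100,2.700,11.400] diag=35.750

A = translate([7.9, -8.4, -11.4]) cube([18.7, 4.5, 16.3]) → bbox [7.9,-8.4,-11.4] .. [26.6,-3.9,4.9]
B = cube([6.5, 6.6, 6.5]) → bbox [0,0,0] .. [6.5,6.6,6.5]
lo = A.lo+B.lo = [7.9+0, -8.4+0, -11.4+0] = [7.900,-8.400,-11.400]
hi = A.hi+B.hi = [26.6+6.5, -3.9+6.6, 4.9+6.5] = [33.100,2.700,11.400]
diag = √(25.2²+11.1²+22.8²) = √1278.09 = 35.750


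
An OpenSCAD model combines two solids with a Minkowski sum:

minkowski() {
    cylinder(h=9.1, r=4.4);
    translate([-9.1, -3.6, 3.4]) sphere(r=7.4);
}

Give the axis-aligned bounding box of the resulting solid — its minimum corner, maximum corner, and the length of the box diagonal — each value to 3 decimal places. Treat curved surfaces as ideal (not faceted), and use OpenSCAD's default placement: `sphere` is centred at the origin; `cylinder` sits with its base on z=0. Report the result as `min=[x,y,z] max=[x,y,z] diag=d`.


min=[-20.900,-15.400,-4.000] max=[2.700,8.200,19.900] diag=41.050

A = translate([-9.1, -3.6, 3.4]) sphere(r=7.4) → bbox [-16.5,-11,-4] .. [-1.7,3.8,10.8]
B = cylinder(h=9.1, r=4.4) → bbox [-4.4,-4.4,0] .. [4.4,4.4,9.1]
lo = A.lo+B.lo = [-16.5-4.4, -11-4.4, -4+0] = [-20.900,-15.400,-4.000]
hi = A.hi+B.hi = [-1.7+4.4, 3.8+4.4, 10.8+9.1] = [2.700,8.200,19.900]
diag = √(23.6²+23.6²+23.9²) = √1685.13 = 41.050


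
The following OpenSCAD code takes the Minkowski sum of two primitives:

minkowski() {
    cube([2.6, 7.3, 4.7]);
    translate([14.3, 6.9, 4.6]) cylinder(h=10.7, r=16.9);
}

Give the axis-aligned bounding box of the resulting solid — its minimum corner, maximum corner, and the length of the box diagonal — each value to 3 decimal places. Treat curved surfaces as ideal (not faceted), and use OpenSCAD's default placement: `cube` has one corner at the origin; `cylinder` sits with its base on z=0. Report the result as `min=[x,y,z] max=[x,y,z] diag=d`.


A = translate([14.3, 6.9, 4.6]) cylinder(h=10.7, r=16.9) → bbox [-2.6,-10,4.6] .. [31.2,23.8,15.3]
B = cube([2.6, 7.3, 4.7]) → bbox [0,0,0] .. [2.6,7.3,4.7]
lo = A.lo+B.lo = [-2.6+0, -10+0, 4.6+0] = [-2.600,-10.000,4.600]
hi = A.hi+B.hi = [31.2+2.6, 23.8+7.3, 15.3+4.7] = [33.800,31.100,20.000]
diag = √(36.4²+41.1²+15.4²) = √3251.33 = 57.020

min=[-2.600,-10.000,4.600] max=[33.800,31.100,20.000] diag=57.020


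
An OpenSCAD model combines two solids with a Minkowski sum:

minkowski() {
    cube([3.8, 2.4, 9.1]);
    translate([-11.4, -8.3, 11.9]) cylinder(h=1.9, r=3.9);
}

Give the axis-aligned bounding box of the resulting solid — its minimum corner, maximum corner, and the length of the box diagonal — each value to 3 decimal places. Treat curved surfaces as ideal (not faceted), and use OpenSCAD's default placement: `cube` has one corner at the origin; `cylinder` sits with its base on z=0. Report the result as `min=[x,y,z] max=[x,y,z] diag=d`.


A = translate([-11.4, -8.3, 11.9]) cylinder(h=1.9, r=3.9) → bbox [-15.3,-12.2,11.9] .. [-7.5,-4.4,13.8]
B = cube([3.8, 2.4, 9.1]) → bbox [0,0,0] .. [3.8,2.4,9.1]
lo = A.lo+B.lo = [-15.3+0, -12.2+0, 11.9+0] = [-15.300,-12.200,11.900]
hi = A.hi+B.hi = [-7.5+3.8, -4.4+2.4, 13.8+9.1] = [-3.700,-2.000,22.900]
diag = √(11.6²+10.2²+11²) = √359.6 = 18.963

min=[-15.300,-12.200,11.900] max=[-3.700,-2.000,22.900] diag=18.963


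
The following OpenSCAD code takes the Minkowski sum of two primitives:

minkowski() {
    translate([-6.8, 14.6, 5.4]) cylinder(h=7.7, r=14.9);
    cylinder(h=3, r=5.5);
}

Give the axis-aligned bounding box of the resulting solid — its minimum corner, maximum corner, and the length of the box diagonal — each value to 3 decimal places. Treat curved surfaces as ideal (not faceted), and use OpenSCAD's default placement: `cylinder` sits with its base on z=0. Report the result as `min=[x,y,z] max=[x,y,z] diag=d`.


min=[-27.200,-5.800,5.400] max=[13.600,35.000,16.100] diag=58.684

A = translate([-6.8, 14.6, 5.4]) cylinder(h=7.7, r=14.9) → bbox [-21.7,-0.3,5.4] .. [8.1,29.5,13.1]
B = cylinder(h=3, r=5.5) → bbox [-5.5,-5.5,0] .. [5.5,5.5,3]
lo = A.lo+B.lo = [-21.7-5.5, -0.3-5.5, 5.4+0] = [-27.200,-5.800,5.400]
hi = A.hi+B.hi = [8.1+5.5, 29.5+5.5, 13.1+3] = [13.600,35.000,16.100]
diag = √(40.8²+40.8²+10.7²) = √3443.77 = 58.684


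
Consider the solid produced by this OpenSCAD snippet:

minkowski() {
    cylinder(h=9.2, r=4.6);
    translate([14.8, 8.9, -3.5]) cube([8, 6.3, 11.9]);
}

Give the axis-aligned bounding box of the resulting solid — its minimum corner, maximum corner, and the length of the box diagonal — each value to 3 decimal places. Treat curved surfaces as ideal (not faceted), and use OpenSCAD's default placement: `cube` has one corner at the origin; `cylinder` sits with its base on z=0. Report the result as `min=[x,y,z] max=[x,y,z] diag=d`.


A = translate([14.8, 8.9, -3.5]) cube([8, 6.3, 11.9]) → bbox [14.8,8.9,-3.5] .. [22.8,15.2,8.4]
B = cylinder(h=9.2, r=4.6) → bbox [-4.6,-4.6,0] .. [4.6,4.6,9.2]
lo = A.lo+B.lo = [14.8-4.6, 8.9-4.6, -3.5+0] = [10.200,4.300,-3.500]
hi = A.hi+B.hi = [22.8+4.6, 15.2+4.6, 8.4+9.2] = [27.400,19.800,17.600]
diag = √(17.2²+15.5²+21.1²) = √981.3 = 31.326

min=[10.200,4.300,-3.500] max=[27.400,19.800,17.600] diag=31.326


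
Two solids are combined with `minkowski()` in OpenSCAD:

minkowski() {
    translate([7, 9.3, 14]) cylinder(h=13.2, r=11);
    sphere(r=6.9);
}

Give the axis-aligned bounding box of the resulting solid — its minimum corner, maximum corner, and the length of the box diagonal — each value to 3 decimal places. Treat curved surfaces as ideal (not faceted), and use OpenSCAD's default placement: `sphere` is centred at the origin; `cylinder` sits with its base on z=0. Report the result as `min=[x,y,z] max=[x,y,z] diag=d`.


min=[-10.900,-8.600,7.100] max=[24.900,27.200,34.100] diag=57.378

A = translate([7, 9.3, 14]) cylinder(h=13.2, r=11) → bbox [-4,-1.7,14] .. [18,20.3,27.2]
B = sphere(r=6.9) → bbox [-6.9,-6.9,-6.9] .. [6.9,6.9,6.9]
lo = A.lo+B.lo = [-4-6.9, -1.7-6.9, 14-6.9] = [-10.900,-8.600,7.100]
hi = A.hi+B.hi = [18+6.9, 20.3+6.9, 27.2+6.9] = [24.900,27.200,34.100]
diag = √(35.8²+35.8²+27²) = √3292.28 = 57.378


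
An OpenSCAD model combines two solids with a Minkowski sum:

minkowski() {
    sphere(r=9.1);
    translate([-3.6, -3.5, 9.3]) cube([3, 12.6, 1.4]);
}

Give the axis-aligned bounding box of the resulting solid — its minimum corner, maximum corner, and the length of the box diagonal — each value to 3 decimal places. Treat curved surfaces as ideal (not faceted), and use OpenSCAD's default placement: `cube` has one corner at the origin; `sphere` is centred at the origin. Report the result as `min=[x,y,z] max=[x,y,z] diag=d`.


min=[-12.700,-12.600,0.200] max=[8.500,18.200,19.800] diag=42.217

A = translate([-3.6, -3.5, 9.3]) cube([3, 12.6, 1.4]) → bbox [-3.6,-3.5,9.3] .. [-0.6,9.1,10.7]
B = sphere(r=9.1) → bbox [-9.1,-9.1,-9.1] .. [9.1,9.1,9.1]
lo = A.lo+B.lo = [-3.6-9.1, -3.5-9.1, 9.3-9.1] = [-12.700,-12.600,0.200]
hi = A.hi+B.hi = [-0.6+9.1, 9.1+9.1, 10.7+9.1] = [8.500,18.200,19.800]
diag = √(21.2²+30.8²+19.6²) = √1782.24 = 42.217


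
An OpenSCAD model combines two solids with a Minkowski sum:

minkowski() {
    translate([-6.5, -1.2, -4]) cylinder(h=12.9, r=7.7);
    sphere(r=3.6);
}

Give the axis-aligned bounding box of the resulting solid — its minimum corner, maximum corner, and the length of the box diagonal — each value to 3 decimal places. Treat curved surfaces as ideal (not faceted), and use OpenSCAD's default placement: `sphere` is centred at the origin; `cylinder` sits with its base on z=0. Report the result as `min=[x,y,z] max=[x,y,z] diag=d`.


min=[-17.800,-12.500,-7.600] max=[4.800,10.100,12.500] diag=37.756

A = translate([-6.5, -1.2, -4]) cylinder(h=12.9, r=7.7) → bbox [-14.2,-8.9,-4] .. [1.2,6.5,8.9]
B = sphere(r=3.6) → bbox [-3.6,-3.6,-3.6] .. [3.6,3.6,3.6]
lo = A.lo+B.lo = [-14.2-3.6, -8.9-3.6, -4-3.6] = [-17.800,-12.500,-7.600]
hi = A.hi+B.hi = [1.2+3.6, 6.5+3.6, 8.9+3.6] = [4.800,10.100,12.500]
diag = √(22.6²+22.6²+20.1²) = √1425.53 = 37.756


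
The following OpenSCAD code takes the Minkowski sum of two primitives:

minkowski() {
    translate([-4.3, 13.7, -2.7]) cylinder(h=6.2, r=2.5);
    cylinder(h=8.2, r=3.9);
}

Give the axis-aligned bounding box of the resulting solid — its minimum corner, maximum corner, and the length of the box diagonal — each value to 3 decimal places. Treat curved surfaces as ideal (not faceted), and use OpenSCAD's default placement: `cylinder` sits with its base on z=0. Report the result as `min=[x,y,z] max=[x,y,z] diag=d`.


A = translate([-4.3, 13.7, -2.7]) cylinder(h=6.2, r=2.5) → bbox [-6.8,11.2,-2.7] .. [-1.8,16.2,3.5]
B = cylinder(h=8.2, r=3.9) → bbox [-3.9,-3.9,0] .. [3.9,3.9,8.2]
lo = A.lo+B.lo = [-6.8-3.9, 11.2-3.9, -2.7+0] = [-10.700,7.300,-2.700]
hi = A.hi+B.hi = [-1.8+3.9, 16.2+3.9, 3.5+8.2] = [2.100,20.100,11.700]
diag = √(12.8²+12.8²+14.4²) = √535.04 = 23.131

min=[-10.700,7.300,-2.700] max=[2.100,20.100,11.700] diag=23.131


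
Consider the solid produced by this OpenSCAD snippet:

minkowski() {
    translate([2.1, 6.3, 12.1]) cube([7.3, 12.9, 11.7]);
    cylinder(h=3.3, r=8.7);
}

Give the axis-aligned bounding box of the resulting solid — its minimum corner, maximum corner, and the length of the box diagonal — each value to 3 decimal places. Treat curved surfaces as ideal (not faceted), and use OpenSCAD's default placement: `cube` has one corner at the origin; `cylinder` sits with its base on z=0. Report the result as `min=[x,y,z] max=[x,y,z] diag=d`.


min=[-6.600,-2.400,12.100] max=[18.100,27.900,27.100] diag=41.871

A = translate([2.1, 6.3, 12.1]) cube([7.3, 12.9, 11.7]) → bbox [2.1,6.3,12.1] .. [9.4,19.2,23.8]
B = cylinder(h=3.3, r=8.7) → bbox [-8.7,-8.7,0] .. [8.7,8.7,3.3]
lo = A.lo+B.lo = [2.1-8.7, 6.3-8.7, 12.1+0] = [-6.600,-2.400,12.100]
hi = A.hi+B.hi = [9.4+8.7, 19.2+8.7, 23.8+3.3] = [18.100,27.900,27.100]
diag = √(24.7²+30.3²+15²) = √1753.18 = 41.871


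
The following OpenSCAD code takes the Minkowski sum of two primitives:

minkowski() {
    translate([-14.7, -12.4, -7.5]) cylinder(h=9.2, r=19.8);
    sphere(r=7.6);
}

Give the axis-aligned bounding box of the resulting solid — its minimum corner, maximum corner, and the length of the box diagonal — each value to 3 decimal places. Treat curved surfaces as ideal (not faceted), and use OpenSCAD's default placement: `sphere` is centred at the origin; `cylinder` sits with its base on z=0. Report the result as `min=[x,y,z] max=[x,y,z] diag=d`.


A = translate([-14.7, -12.4, -7.5]) cylinder(h=9.2, r=19.8) → bbox [-34.5,-32.2,-7.5] .. [5.1,7.4,1.7]
B = sphere(r=7.6) → bbox [-7.6,-7.6,-7.6] .. [7.6,7.6,7.6]
lo = A.lo+B.lo = [-34.5-7.6, -32.2-7.6, -7.5-7.6] = [-42.100,-39.800,-15.100]
hi = A.hi+B.hi = [5.1+7.6, 7.4+7.6, 1.7+7.6] = [12.700,15.000,9.300]
diag = √(54.8²+54.8²+24.4²) = √6601.44 = 81.249

min=[-42.100,-39.800,-15.100] max=[12.700,15.000,9.300] diag=81.249


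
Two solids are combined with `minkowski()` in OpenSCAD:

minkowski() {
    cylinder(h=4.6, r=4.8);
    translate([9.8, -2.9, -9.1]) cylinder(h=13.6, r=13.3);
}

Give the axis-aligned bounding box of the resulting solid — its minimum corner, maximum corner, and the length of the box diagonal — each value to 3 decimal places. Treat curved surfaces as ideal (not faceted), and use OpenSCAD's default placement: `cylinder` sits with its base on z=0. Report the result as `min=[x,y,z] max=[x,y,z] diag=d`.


A = translate([9.8, -2.9, -9.1]) cylinder(h=13.6, r=13.3) → bbox [-3.5,-16.2,-9.1] .. [23.1,10.4,4.5]
B = cylinder(h=4.6, r=4.8) → bbox [-4.8,-4.8,0] .. [4.8,4.8,4.6]
lo = A.lo+B.lo = [-3.5-4.8, -16.2-4.8, -9.1+0] = [-8.300,-21.000,-9.100]
hi = A.hi+B.hi = [23.1+4.8, 10.4+4.8, 4.5+4.6] = [27.900,15.200,9.100]
diag = √(36.2²+36.2²+18.2²) = √2952.12 = 54.333

min=[-8.300,-21.000,-9.100] max=[27.900,15.200,9.100] diag=54.333


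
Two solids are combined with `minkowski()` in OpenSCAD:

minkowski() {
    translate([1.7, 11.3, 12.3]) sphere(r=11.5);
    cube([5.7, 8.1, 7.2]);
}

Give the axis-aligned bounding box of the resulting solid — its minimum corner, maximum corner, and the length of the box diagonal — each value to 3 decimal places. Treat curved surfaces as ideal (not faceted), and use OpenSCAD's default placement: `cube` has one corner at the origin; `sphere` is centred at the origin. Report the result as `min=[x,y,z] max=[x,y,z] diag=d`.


min=[-9.800,-0.200,0.800] max=[18.900,30.900,31.000] diag=51.990

A = translate([1.7, 11.3, 12.3]) sphere(r=11.5) → bbox [-9.8,-0.2,0.8] .. [13.2,22.8,23.8]
B = cube([5.7, 8.1, 7.2]) → bbox [0,0,0] .. [5.7,8.1,7.2]
lo = A.lo+B.lo = [-9.8+0, -0.2+0, 0.8+0] = [-9.800,-0.200,0.800]
hi = A.hi+B.hi = [13.2+5.7, 22.8+8.1, 23.8+7.2] = [18.900,30.900,31.000]
diag = √(28.7²+31.1²+30.2²) = √2702.94 = 51.990


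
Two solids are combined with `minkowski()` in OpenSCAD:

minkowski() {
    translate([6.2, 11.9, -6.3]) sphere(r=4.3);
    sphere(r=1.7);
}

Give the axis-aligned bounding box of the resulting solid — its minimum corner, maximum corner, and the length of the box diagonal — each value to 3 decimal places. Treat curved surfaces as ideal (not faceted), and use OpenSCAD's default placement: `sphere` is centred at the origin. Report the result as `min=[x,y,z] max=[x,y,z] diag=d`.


A = translate([6.2, 11.9, -6.3]) sphere(r=4.3) → bbox [1.9,7.6,-10.6] .. [10.5,16.2,-2]
B = sphere(r=1.7) → bbox [-1.7,-1.7,-1.7] .. [1.7,1.7,1.7]
lo = A.lo+B.lo = [1.9-1.7, 7.6-1.7, -10.6-1.7] = [0.200,5.900,-12.300]
hi = A.hi+B.hi = [10.5+1.7, 16.2+1.7, -2+1.7] = [12.200,17.900,-0.300]
diag = √(12²+12²+12²) = √432 = 20.785

min=[0.200,5.900,-12.300] max=[12.200,17.900,-0.300] diag=20.785


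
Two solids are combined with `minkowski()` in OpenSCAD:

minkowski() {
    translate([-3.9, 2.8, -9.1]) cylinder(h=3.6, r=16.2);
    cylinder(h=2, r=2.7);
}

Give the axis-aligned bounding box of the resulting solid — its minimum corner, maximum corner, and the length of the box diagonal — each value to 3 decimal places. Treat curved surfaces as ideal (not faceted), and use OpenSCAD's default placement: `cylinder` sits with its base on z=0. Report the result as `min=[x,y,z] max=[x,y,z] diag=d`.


min=[-22.800,-16.100,-9.100] max=[15.000,21.700,-3.500] diag=53.750

A = translate([-3.9, 2.8, -9.1]) cylinder(h=3.6, r=16.2) → bbox [-20.1,-13.4,-9.1] .. [12.3,19,-5.5]
B = cylinder(h=2, r=2.7) → bbox [-2.7,-2.7,0] .. [2.7,2.7,2]
lo = A.lo+B.lo = [-20.1-2.7, -13.4-2.7, -9.1+0] = [-22.800,-16.100,-9.100]
hi = A.hi+B.hi = [12.3+2.7, 19+2.7, -5.5+2] = [15.000,21.700,-3.500]
diag = √(37.8²+37.8²+5.6²) = √2889.04 = 53.750


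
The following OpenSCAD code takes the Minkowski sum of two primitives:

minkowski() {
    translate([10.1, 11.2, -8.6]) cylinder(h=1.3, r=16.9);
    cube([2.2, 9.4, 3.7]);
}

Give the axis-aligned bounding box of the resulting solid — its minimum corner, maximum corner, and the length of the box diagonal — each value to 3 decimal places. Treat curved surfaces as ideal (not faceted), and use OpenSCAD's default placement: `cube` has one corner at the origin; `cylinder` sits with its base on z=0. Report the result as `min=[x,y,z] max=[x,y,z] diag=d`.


A = translate([10.1, 11.2, -8.6]) cylinder(h=1.3, r=16.9) → bbox [-6.8,-5.7,-8.6] .. [27,28.1,-7.3]
B = cube([2.2, 9.4, 3.7]) → bbox [0,0,0] .. [2.2,9.4,3.7]
lo = A.lo+B.lo = [-6.8+0, -5.7+0, -8.6+0] = [-6.800,-5.700,-8.600]
hi = A.hi+B.hi = [27+2.2, 28.1+9.4, -7.3+3.7] = [29.200,37.500,-3.600]
diag = √(36²+43.2²+5²) = √3187.24 = 56.456

min=[-6.800,-5.700,-8.600] max=[29.200,37.500,-3.600] diag=56.456


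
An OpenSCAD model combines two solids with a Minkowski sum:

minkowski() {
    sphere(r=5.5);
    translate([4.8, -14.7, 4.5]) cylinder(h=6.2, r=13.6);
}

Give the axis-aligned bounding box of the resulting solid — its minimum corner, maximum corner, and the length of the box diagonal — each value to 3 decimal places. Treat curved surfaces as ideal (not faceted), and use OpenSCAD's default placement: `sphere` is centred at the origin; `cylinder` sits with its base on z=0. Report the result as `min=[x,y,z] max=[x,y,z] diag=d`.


min=[-14.300,-33.800,-1.000] max=[23.900,4.400,16.200] diag=56.695

A = translate([4.8, -14.7, 4.5]) cylinder(h=6.2, r=13.6) → bbox [-8.8,-28.3,4.5] .. [18.4,-1.1,10.7]
B = sphere(r=5.5) → bbox [-5.5,-5.5,-5.5] .. [5.5,5.5,5.5]
lo = A.lo+B.lo = [-8.8-5.5, -28.3-5.5, 4.5-5.5] = [-14.300,-33.800,-1.000]
hi = A.hi+B.hi = [18.4+5.5, -1.1+5.5, 10.7+5.5] = [23.900,4.400,16.200]
diag = √(38.2²+38.2²+17.2²) = √3214.32 = 56.695


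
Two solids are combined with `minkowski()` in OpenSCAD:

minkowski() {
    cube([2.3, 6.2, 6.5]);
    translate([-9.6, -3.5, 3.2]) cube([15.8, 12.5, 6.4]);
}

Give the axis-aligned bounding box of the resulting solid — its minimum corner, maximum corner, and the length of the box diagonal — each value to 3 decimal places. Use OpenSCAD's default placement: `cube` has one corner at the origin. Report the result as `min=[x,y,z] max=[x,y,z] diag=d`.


A = translate([-9.6, -3.5, 3.2]) cube([15.8, 12.5, 6.4]) → bbox [-9.6,-3.5,3.2] .. [6.2,9,9.6]
B = cube([2.3, 6.2, 6.5]) → bbox [0,0,0] .. [2.3,6.2,6.5]
lo = A.lo+B.lo = [-9.6+0, -3.5+0, 3.2+0] = [-9.600,-3.500,3.200]
hi = A.hi+B.hi = [6.2+2.3, 9+6.2, 9.6+6.5] = [8.500,15.200,16.100]
diag = √(18.1²+18.7²+12.9²) = √843.71 = 29.047

min=[-9.600,-3.500,3.200] max=[8.500,15.200,16.100] diag=29.047


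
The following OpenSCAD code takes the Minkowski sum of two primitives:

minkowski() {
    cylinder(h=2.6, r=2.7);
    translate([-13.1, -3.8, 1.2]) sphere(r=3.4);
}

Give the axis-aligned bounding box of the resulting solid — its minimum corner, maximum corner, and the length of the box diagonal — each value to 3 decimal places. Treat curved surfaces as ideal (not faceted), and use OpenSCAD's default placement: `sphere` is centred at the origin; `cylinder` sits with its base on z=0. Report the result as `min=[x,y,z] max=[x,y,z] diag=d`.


min=[-19.200,-9.900,-2.200] max=[-7.000,2.300,7.200] diag=19.648

A = translate([-13.1, -3.8, 1.2]) sphere(r=3.4) → bbox [-16.5,-7.2,-2.2] .. [-9.7,-0.4,4.6]
B = cylinder(h=2.6, r=2.7) → bbox [-2.7,-2.7,0] .. [2.7,2.7,2.6]
lo = A.lo+B.lo = [-16.5-2.7, -7.2-2.7, -2.2+0] = [-19.200,-9.900,-2.200]
hi = A.hi+B.hi = [-9.7+2.7, -0.4+2.7, 4.6+2.6] = [-7.000,2.300,7.200]
diag = √(12.2²+12.2²+9.4²) = √386.04 = 19.648


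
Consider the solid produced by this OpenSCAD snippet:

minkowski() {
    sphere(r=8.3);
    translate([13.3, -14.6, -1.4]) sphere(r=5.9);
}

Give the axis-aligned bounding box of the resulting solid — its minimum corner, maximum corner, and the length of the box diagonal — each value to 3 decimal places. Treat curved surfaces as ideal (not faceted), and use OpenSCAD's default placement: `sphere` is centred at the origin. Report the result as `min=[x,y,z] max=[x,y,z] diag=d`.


min=[-0.900,-28.800,-15.600] max=[27.500,-0.400,12.800] diag=49.190

A = translate([13.3, -14.6, -1.4]) sphere(r=5.9) → bbox [7.4,-20.5,-7.3] .. [19.2,-8.7,4.5]
B = sphere(r=8.3) → bbox [-8.3,-8.3,-8.3] .. [8.3,8.3,8.3]
lo = A.lo+B.lo = [7.4-8.3, -20.5-8.3, -7.3-8.3] = [-0.900,-28.800,-15.600]
hi = A.hi+B.hi = [19.2+8.3, -8.7+8.3, 4.5+8.3] = [27.500,-0.400,12.800]
diag = √(28.4²+28.4²+28.4²) = √2419.68 = 49.190


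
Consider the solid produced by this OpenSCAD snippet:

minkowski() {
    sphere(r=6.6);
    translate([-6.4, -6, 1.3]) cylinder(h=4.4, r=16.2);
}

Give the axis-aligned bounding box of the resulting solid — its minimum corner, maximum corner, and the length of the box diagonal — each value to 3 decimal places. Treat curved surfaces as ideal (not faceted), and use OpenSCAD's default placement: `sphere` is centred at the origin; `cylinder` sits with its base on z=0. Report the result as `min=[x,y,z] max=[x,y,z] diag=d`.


min=[-29.200,-28.800,-5.300] max=[16.400,16.800,12.300] diag=66.847

A = translate([-6.4, -6, 1.3]) cylinder(h=4.4, r=16.2) → bbox [-22.6,-22.2,1.3] .. [9.8,10.2,5.7]
B = sphere(r=6.6) → bbox [-6.6,-6.6,-6.6] .. [6.6,6.6,6.6]
lo = A.lo+B.lo = [-22.6-6.6, -22.2-6.6, 1.3-6.6] = [-29.200,-28.800,-5.300]
hi = A.hi+B.hi = [9.8+6.6, 10.2+6.6, 5.7+6.6] = [16.400,16.800,12.300]
diag = √(45.6²+45.6²+17.6²) = √4468.48 = 66.847


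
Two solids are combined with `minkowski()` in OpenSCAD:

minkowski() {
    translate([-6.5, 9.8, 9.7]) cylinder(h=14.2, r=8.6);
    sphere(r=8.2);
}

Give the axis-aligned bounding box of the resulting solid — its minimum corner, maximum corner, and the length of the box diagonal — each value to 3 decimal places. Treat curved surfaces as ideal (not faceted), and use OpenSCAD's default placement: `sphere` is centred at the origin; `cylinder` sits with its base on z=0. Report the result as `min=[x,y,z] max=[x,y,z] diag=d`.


A = translate([-6.5, 9.8, 9.7]) cylinder(h=14.2, r=8.6) → bbox [-15.1,1.2,9.7] .. [2.1,18.4,23.9]
B = sphere(r=8.2) → bbox [-8.2,-8.2,-8.2] .. [8.2,8.2,8.2]
lo = A.lo+B.lo = [-15.1-8.2, 1.2-8.2, 9.7-8.2] = [-23.300,-7.000,1.500]
hi = A.hi+B.hi = [2.1+8.2, 18.4+8.2, 23.9+8.2] = [10.300,26.600,32.100]
diag = √(33.6²+33.6²+30.6²) = √3194.28 = 56.518

min=[-23.300,-7.000,1.500] max=[10.300,26.600,32.100] diag=56.518


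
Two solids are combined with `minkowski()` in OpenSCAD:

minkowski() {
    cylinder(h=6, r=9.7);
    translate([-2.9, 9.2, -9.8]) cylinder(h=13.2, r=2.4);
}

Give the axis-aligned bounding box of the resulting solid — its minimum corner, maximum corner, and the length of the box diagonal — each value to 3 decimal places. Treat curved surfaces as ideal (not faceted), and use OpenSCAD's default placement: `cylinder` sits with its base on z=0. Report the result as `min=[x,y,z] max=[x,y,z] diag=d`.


A = translate([-2.9, 9.2, -9.8]) cylinder(h=13.2, r=2.4) → bbox [-5.3,6.8,-9.8] .. [-0.5,11.6,3.4]
B = cylinder(h=6, r=9.7) → bbox [-9.7,-9.7,0] .. [9.7,9.7,6]
lo = A.lo+B.lo = [-5.3-9.7, 6.8-9.7, -9.8+0] = [-15.000,-2.900,-9.800]
hi = A.hi+B.hi = [-0.5+9.7, 11.6+9.7, 3.4+6] = [9.200,21.300,9.400]
diag = √(24.2²+24.2²+19.2²) = √1539.92 = 39.242

min=[-15.000,-2.900,-9.800] max=[9.200,21.300,9.400] diag=39.242


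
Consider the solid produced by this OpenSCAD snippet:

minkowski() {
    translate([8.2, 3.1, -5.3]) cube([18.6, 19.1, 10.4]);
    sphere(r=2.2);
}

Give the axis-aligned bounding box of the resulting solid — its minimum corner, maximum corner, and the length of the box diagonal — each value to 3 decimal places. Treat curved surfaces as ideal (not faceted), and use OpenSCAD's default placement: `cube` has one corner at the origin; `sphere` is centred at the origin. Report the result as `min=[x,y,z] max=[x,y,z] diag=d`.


min=[6.000,0.900,-7.500] max=[29.000,24.400,7.300] diag=36.060

A = translate([8.2, 3.1, -5.3]) cube([18.6, 19.1, 10.4]) → bbox [8.2,3.1,-5.3] .. [26.8,22.2,5.1]
B = sphere(r=2.2) → bbox [-2.2,-2.2,-2.2] .. [2.2,2.2,2.2]
lo = A.lo+B.lo = [8.2-2.2, 3.1-2.2, -5.3-2.2] = [6.000,0.900,-7.500]
hi = A.hi+B.hi = [26.8+2.2, 22.2+2.2, 5.1+2.2] = [29.000,24.400,7.300]
diag = √(23²+23.5²+14.8²) = √1300.29 = 36.060


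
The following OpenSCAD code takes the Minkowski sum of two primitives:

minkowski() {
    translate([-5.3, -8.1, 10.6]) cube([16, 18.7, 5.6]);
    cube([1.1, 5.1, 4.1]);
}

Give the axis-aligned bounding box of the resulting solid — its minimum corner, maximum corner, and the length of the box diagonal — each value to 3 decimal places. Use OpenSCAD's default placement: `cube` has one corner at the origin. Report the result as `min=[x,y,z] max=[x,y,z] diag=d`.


A = translate([-5.3, -8.1, 10.6]) cube([16, 18.7, 5.6]) → bbox [-5.3,-8.1,10.6] .. [10.7,10.6,16.2]
B = cube([1.1, 5.1, 4.1]) → bbox [0,0,0] .. [1.1,5.1,4.1]
lo = A.lo+B.lo = [-5.3+0, -8.1+0, 10.6+0] = [-5.300,-8.100,10.600]
hi = A.hi+B.hi = [10.7+1.1, 10.6+5.1, 16.2+4.1] = [11.800,15.700,20.300]
diag = √(17.1²+23.8²+9.7²) = √952.94 = 30.870

min=[-5.300,-8.100,10.600] max=[11.800,15.700,20.300] diag=30.870


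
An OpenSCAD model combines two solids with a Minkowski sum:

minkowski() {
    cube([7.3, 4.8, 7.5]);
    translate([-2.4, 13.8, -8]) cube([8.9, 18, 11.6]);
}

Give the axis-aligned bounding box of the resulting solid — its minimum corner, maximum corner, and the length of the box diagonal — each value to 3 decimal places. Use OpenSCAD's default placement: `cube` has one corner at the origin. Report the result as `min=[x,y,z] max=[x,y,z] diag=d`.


min=[-2.400,13.800,-8.000] max=[13.800,36.600,11.100] diag=33.869

A = translate([-2.4, 13.8, -8]) cube([8.9, 18, 11.6]) → bbox [-2.4,13.8,-8] .. [6.5,31.8,3.6]
B = cube([7.3, 4.8, 7.5]) → bbox [0,0,0] .. [7.3,4.8,7.5]
lo = A.lo+B.lo = [-2.4+0, 13.8+0, -8+0] = [-2.400,13.800,-8.000]
hi = A.hi+B.hi = [6.5+7.3, 31.8+4.8, 3.6+7.5] = [13.800,36.600,11.100]
diag = √(16.2²+22.8²+19.1²) = √1147.09 = 33.869


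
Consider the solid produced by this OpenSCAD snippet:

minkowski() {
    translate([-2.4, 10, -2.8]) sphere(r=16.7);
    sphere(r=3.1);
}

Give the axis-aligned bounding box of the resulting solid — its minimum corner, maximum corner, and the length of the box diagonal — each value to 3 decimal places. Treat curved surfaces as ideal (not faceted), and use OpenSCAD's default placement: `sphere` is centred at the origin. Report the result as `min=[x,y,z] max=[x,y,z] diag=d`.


A = translate([-2.4, 10, -2.8]) sphere(r=16.7) → bbox [-19.1,-6.7,-19.5] .. [14.3,26.7,13.9]
B = sphere(r=3.1) → bbox [-3.1,-3.1,-3.1] .. [3.1,3.1,3.1]
lo = A.lo+B.lo = [-19.1-3.1, -6.7-3.1, -19.5-3.1] = [-22.200,-9.800,-22.600]
hi = A.hi+B.hi = [14.3+3.1, 26.7+3.1, 13.9+3.1] = [17.400,29.800,17.000]
diag = √(39.6²+39.6²+39.6²) = √4704.48 = 68.589

min=[-22.200,-9.800,-22.600] max=[17.400,29.800,17.000] diag=68.589


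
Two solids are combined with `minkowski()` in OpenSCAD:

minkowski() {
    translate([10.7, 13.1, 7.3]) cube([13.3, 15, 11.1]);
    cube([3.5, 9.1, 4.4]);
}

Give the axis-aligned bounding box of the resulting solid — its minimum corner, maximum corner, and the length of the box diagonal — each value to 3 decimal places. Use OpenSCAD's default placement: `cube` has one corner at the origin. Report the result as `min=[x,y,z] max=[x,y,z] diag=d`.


min=[10.700,13.100,7.300] max=[27.500,37.200,22.800] diag=33.216

A = translate([10.7, 13.1, 7.3]) cube([13.3, 15, 11.1]) → bbox [10.7,13.1,7.3] .. [24,28.1,18.4]
B = cube([3.5, 9.1, 4.4]) → bbox [0,0,0] .. [3.5,9.1,4.4]
lo = A.lo+B.lo = [10.7+0, 13.1+0, 7.3+0] = [10.700,13.100,7.300]
hi = A.hi+B.hi = [24+3.5, 28.1+9.1, 18.4+4.4] = [27.500,37.200,22.800]
diag = √(16.8²+24.1²+15.5²) = √1103.3 = 33.216


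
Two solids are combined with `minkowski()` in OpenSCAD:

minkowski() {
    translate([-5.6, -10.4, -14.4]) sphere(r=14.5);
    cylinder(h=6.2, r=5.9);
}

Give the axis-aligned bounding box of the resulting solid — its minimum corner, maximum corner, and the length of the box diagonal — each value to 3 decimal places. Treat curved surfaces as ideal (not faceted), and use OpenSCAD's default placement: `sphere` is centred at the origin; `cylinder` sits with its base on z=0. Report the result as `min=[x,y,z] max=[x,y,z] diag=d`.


min=[-26.000,-30.800,-28.900] max=[14.800,10.000,6.300] diag=67.589

A = translate([-5.6, -10.4, -14.4]) sphere(r=14.5) → bbox [-20.1,-24.9,-28.9] .. [8.9,4.1,0.1]
B = cylinder(h=6.2, r=5.9) → bbox [-5.9,-5.9,0] .. [5.9,5.9,6.2]
lo = A.lo+B.lo = [-20.1-5.9, -24.9-5.9, -28.9+0] = [-26.000,-30.800,-28.900]
hi = A.hi+B.hi = [8.9+5.9, 4.1+5.9, 0.1+6.2] = [14.800,10.000,6.300]
diag = √(40.8²+40.8²+35.2²) = √4568.32 = 67.589
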